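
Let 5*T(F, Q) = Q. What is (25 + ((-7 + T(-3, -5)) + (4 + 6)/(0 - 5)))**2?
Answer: 225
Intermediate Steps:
T(F, Q) = Q/5
(25 + ((-7 + T(-3, -5)) + (4 + 6)/(0 - 5)))**2 = (25 + ((-7 + (1/5)*(-5)) + (4 + 6)/(0 - 5)))**2 = (25 + ((-7 - 1) + 10/(-5)))**2 = (25 + (-8 + 10*(-1/5)))**2 = (25 + (-8 - 2))**2 = (25 - 10)**2 = 15**2 = 225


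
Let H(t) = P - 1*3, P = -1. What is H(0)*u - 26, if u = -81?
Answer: 298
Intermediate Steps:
H(t) = -4 (H(t) = -1 - 1*3 = -1 - 3 = -4)
H(0)*u - 26 = -4*(-81) - 26 = 324 - 26 = 298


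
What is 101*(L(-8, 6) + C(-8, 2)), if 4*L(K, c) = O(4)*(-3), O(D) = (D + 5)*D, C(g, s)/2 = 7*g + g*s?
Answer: -17271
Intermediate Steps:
C(g, s) = 14*g + 2*g*s (C(g, s) = 2*(7*g + g*s) = 14*g + 2*g*s)
O(D) = D*(5 + D) (O(D) = (5 + D)*D = D*(5 + D))
L(K, c) = -27 (L(K, c) = ((4*(5 + 4))*(-3))/4 = ((4*9)*(-3))/4 = (36*(-3))/4 = (1/4)*(-108) = -27)
101*(L(-8, 6) + C(-8, 2)) = 101*(-27 + 2*(-8)*(7 + 2)) = 101*(-27 + 2*(-8)*9) = 101*(-27 - 144) = 101*(-171) = -17271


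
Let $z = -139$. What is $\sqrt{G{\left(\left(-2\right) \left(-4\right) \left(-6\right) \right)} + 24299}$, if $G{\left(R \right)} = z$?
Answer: $4 \sqrt{1510} \approx 155.43$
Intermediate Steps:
$G{\left(R \right)} = -139$
$\sqrt{G{\left(\left(-2\right) \left(-4\right) \left(-6\right) \right)} + 24299} = \sqrt{-139 + 24299} = \sqrt{24160} = 4 \sqrt{1510}$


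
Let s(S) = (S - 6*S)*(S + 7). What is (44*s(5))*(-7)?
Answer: 92400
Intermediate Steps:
s(S) = -5*S*(7 + S) (s(S) = (-5*S)*(7 + S) = -5*S*(7 + S))
(44*s(5))*(-7) = (44*(-5*5*(7 + 5)))*(-7) = (44*(-5*5*12))*(-7) = (44*(-300))*(-7) = -13200*(-7) = 92400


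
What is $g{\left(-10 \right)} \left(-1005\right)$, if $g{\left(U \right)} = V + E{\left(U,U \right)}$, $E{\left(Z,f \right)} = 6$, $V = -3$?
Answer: $-3015$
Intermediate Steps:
$g{\left(U \right)} = 3$ ($g{\left(U \right)} = -3 + 6 = 3$)
$g{\left(-10 \right)} \left(-1005\right) = 3 \left(-1005\right) = -3015$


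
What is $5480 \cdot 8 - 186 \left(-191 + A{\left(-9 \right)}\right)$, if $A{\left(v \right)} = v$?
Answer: $81040$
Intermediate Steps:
$5480 \cdot 8 - 186 \left(-191 + A{\left(-9 \right)}\right) = 5480 \cdot 8 - 186 \left(-191 - 9\right) = 43840 - 186 \left(-200\right) = 43840 - -37200 = 43840 + 37200 = 81040$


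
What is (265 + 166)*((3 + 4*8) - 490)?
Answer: -196105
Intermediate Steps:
(265 + 166)*((3 + 4*8) - 490) = 431*((3 + 32) - 490) = 431*(35 - 490) = 431*(-455) = -196105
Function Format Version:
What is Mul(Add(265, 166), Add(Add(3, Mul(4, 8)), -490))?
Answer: -196105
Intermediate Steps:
Mul(Add(265, 166), Add(Add(3, Mul(4, 8)), -490)) = Mul(431, Add(Add(3, 32), -490)) = Mul(431, Add(35, -490)) = Mul(431, -455) = -196105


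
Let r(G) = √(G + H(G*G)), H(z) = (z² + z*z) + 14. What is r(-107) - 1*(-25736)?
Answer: 25736 + √262159109 ≈ 41927.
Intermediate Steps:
H(z) = 14 + 2*z² (H(z) = (z² + z²) + 14 = 2*z² + 14 = 14 + 2*z²)
r(G) = √(14 + G + 2*G⁴) (r(G) = √(G + (14 + 2*(G*G)²)) = √(G + (14 + 2*(G²)²)) = √(G + (14 + 2*G⁴)) = √(14 + G + 2*G⁴))
r(-107) - 1*(-25736) = √(14 - 107 + 2*(-107)⁴) - 1*(-25736) = √(14 - 107 + 2*131079601) + 25736 = √(14 - 107 + 262159202) + 25736 = √262159109 + 25736 = 25736 + √262159109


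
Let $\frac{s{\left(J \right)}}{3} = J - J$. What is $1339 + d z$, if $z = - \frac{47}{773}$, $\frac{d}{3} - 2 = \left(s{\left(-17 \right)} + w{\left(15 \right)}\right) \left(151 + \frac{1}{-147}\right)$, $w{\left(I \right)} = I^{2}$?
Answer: $- \frac{184019215}{37877} \approx -4858.3$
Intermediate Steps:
$s{\left(J \right)} = 0$ ($s{\left(J \right)} = 3 \left(J - J\right) = 3 \cdot 0 = 0$)
$d = \frac{4994394}{49}$ ($d = 6 + 3 \left(0 + 15^{2}\right) \left(151 + \frac{1}{-147}\right) = 6 + 3 \left(0 + 225\right) \left(151 - \frac{1}{147}\right) = 6 + 3 \cdot 225 \cdot \frac{22196}{147} = 6 + 3 \cdot \frac{1664700}{49} = 6 + \frac{4994100}{49} = \frac{4994394}{49} \approx 1.0193 \cdot 10^{5}$)
$z = - \frac{47}{773}$ ($z = \left(-47\right) \frac{1}{773} = - \frac{47}{773} \approx -0.060802$)
$1339 + d z = 1339 + \frac{4994394}{49} \left(- \frac{47}{773}\right) = 1339 - \frac{234736518}{37877} = - \frac{184019215}{37877}$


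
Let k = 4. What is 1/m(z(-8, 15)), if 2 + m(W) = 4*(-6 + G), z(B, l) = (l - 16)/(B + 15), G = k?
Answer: -1/10 ≈ -0.10000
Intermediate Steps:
G = 4
z(B, l) = (-16 + l)/(15 + B)
m(W) = -10 (m(W) = -2 + 4*(-6 + 4) = -2 + 4*(-2) = -2 - 8 = -10)
1/m(z(-8, 15)) = 1/(-10) = -1/10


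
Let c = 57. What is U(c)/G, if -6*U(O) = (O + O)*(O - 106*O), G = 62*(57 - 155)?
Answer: -16245/868 ≈ -18.715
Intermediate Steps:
G = -6076 (G = 62*(-98) = -6076)
U(O) = 35*O² (U(O) = -(O + O)*(O - 106*O)/6 = -2*O*(-105*O)/6 = -(-35)*O² = 35*O²)
U(c)/G = (35*57²)/(-6076) = (35*3249)*(-1/6076) = 113715*(-1/6076) = -16245/868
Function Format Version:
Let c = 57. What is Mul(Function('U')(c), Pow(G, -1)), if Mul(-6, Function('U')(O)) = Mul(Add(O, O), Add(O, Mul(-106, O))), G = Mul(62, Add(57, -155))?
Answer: Rational(-16245, 868) ≈ -18.715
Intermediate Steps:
G = -6076 (G = Mul(62, -98) = -6076)
Function('U')(O) = Mul(35, Pow(O, 2)) (Function('U')(O) = Mul(Rational(-1, 6), Mul(Add(O, O), Add(O, Mul(-106, O)))) = Mul(Rational(-1, 6), Mul(Mul(2, O), Mul(-105, O))) = Mul(Rational(-1, 6), Mul(-210, Pow(O, 2))) = Mul(35, Pow(O, 2)))
Mul(Function('U')(c), Pow(G, -1)) = Mul(Mul(35, Pow(57, 2)), Pow(-6076, -1)) = Mul(Mul(35, 3249), Rational(-1, 6076)) = Mul(113715, Rational(-1, 6076)) = Rational(-16245, 868)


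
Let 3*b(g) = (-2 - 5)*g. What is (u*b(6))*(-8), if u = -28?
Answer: -3136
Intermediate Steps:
b(g) = -7*g/3 (b(g) = ((-2 - 5)*g)/3 = (-7*g)/3 = -7*g/3)
(u*b(6))*(-8) = -(-196)*6/3*(-8) = -28*(-14)*(-8) = 392*(-8) = -3136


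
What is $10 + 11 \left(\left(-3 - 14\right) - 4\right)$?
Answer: $-221$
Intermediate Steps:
$10 + 11 \left(\left(-3 - 14\right) - 4\right) = 10 + 11 \left(-17 - 4\right) = 10 + 11 \left(-21\right) = 10 - 231 = -221$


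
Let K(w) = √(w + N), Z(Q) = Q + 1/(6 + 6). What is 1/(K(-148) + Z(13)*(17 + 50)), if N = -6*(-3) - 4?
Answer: 1884/1651771 - 144*I*√134/110668657 ≈ 0.0011406 - 1.5062e-5*I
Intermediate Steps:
Z(Q) = 1/12 + Q (Z(Q) = Q + 1/12 = 1/12 + Q)
N = 14 (N = 18 - 4 = 14)
K(w) = √(14 + w) (K(w) = √(w + 14) = √(14 + w))
1/(K(-148) + Z(13)*(17 + 50)) = 1/(√(14 - 148) + (1/12 + 13)*(17 + 50)) = 1/(√(-134) + (157/12)*67) = 1/(I*√134 + 10519/12) = 1/(10519/12 + I*√134)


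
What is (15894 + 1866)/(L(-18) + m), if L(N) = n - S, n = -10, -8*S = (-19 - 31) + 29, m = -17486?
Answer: -47360/46663 ≈ -1.0149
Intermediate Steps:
S = 21/8 (S = -((-19 - 31) + 29)/8 = -(-50 + 29)/8 = -⅛*(-21) = 21/8 ≈ 2.6250)
L(N) = -101/8 (L(N) = -10 - 1*21/8 = -10 - 21/8 = -101/8)
(15894 + 1866)/(L(-18) + m) = (15894 + 1866)/(-101/8 - 17486) = 17760/(-139989/8) = 17760*(-8/139989) = -47360/46663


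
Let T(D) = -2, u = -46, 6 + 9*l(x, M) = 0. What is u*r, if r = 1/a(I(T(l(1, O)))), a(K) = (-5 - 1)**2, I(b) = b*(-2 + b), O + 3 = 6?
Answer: -23/18 ≈ -1.2778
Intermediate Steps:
O = 3 (O = -3 + 6 = 3)
l(x, M) = -2/3 (l(x, M) = -2/3 + (1/9)*0 = -2/3 + 0 = -2/3)
a(K) = 36 (a(K) = (-6)**2 = 36)
r = 1/36 ≈ 0.027778
u*r = -46*1/36 = -23/18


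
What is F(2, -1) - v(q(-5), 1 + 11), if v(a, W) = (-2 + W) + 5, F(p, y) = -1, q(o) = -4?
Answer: -16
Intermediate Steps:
v(a, W) = 3 + W
F(2, -1) - v(q(-5), 1 + 11) = -1 - (3 + (1 + 11)) = -1 - (3 + 12) = -1 - 1*15 = -1 - 15 = -16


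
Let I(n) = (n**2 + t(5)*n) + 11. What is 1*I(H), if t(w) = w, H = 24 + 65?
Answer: 8377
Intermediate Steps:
H = 89
I(n) = 11 + n**2 + 5*n (I(n) = (n**2 + 5*n) + 11 = 11 + n**2 + 5*n)
1*I(H) = 1*(11 + 89**2 + 5*89) = 1*(11 + 7921 + 445) = 1*8377 = 8377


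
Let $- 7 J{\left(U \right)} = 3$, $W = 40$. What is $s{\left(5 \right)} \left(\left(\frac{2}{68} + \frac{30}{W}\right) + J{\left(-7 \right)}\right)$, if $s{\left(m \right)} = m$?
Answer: $\frac{835}{476} \approx 1.7542$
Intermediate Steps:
$J{\left(U \right)} = - \frac{3}{7}$ ($J{\left(U \right)} = \left(- \frac{1}{7}\right) 3 = - \frac{3}{7}$)
$s{\left(5 \right)} \left(\left(\frac{2}{68} + \frac{30}{W}\right) + J{\left(-7 \right)}\right) = 5 \left(\left(\frac{2}{68} + \frac{30}{40}\right) - \frac{3}{7}\right) = 5 \left(\left(2 \cdot \frac{1}{68} + 30 \cdot \frac{1}{40}\right) - \frac{3}{7}\right) = 5 \left(\left(\frac{1}{34} + \frac{3}{4}\right) - \frac{3}{7}\right) = 5 \left(\frac{53}{68} - \frac{3}{7}\right) = 5 \cdot \frac{167}{476} = \frac{835}{476}$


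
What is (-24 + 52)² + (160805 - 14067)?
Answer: 147522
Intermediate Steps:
(-24 + 52)² + (160805 - 14067) = 28² + 146738 = 784 + 146738 = 147522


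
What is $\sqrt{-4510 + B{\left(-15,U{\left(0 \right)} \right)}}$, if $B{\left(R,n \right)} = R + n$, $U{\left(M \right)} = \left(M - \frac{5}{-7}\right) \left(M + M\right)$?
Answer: $5 i \sqrt{181} \approx 67.268 i$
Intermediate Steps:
$U{\left(M \right)} = 2 M \left(\frac{5}{7} + M\right)$ ($U{\left(M \right)} = \left(M - - \frac{5}{7}\right) 2 M = \left(M + \frac{5}{7}\right) 2 M = \left(\frac{5}{7} + M\right) 2 M = 2 M \left(\frac{5}{7} + M\right)$)
$\sqrt{-4510 + B{\left(-15,U{\left(0 \right)} \right)}} = \sqrt{-4510 - \left(15 + 0 \left(5 + 7 \cdot 0\right)\right)} = \sqrt{-4510 - \left(15 + 0 \left(5 + 0\right)\right)} = \sqrt{-4510 - \left(15 + 0 \cdot 5\right)} = \sqrt{-4510 + \left(-15 + 0\right)} = \sqrt{-4510 - 15} = \sqrt{-4525} = 5 i \sqrt{181}$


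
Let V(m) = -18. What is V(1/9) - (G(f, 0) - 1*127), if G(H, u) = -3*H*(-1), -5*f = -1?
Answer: 542/5 ≈ 108.40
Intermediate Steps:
f = ⅕ (f = -⅕*(-1) = ⅕ ≈ 0.20000)
G(H, u) = 3*H
V(1/9) - (G(f, 0) - 1*127) = -18 - (3*(⅕) - 1*127) = -18 - (⅗ - 127) = -18 - 1*(-632/5) = -18 + 632/5 = 542/5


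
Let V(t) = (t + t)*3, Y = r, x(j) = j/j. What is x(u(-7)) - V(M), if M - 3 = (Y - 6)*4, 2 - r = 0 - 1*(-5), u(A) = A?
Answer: 199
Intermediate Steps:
r = -3 (r = 2 - (0 - 1*(-5)) = 2 - (0 + 5) = 2 - 1*5 = 2 - 5 = -3)
x(j) = 1
Y = -3
M = -33 (M = 3 + (-3 - 6)*4 = 3 - 9*4 = 3 - 36 = -33)
V(t) = 6*t (V(t) = (2*t)*3 = 6*t)
x(u(-7)) - V(M) = 1 - 6*(-33) = 1 - 1*(-198) = 1 + 198 = 199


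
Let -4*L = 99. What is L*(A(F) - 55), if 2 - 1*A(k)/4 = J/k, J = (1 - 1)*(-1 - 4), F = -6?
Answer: 4653/4 ≈ 1163.3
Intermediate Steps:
L = -99/4 (L = -¼*99 = -99/4 ≈ -24.750)
J = 0 (J = 0*(-5) = 0)
A(k) = 8 (A(k) = 8 - 0/k = 8 - 4*0 = 8 + 0 = 8)
L*(A(F) - 55) = -99*(8 - 55)/4 = -99/4*(-47) = 4653/4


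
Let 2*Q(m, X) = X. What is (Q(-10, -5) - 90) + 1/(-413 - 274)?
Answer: -127097/1374 ≈ -92.501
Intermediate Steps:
Q(m, X) = X/2
(Q(-10, -5) - 90) + 1/(-413 - 274) = ((½)*(-5) - 90) + 1/(-413 - 274) = (-5/2 - 90) + 1/(-687) = -185/2 - 1/687 = -127097/1374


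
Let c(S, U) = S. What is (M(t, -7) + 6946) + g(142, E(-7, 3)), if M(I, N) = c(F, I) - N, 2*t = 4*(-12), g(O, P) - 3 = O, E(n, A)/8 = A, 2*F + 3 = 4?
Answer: 14197/2 ≈ 7098.5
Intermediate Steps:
F = ½ (F = -3/2 + (½)*4 = -3/2 + 2 = ½ ≈ 0.50000)
E(n, A) = 8*A
g(O, P) = 3 + O
t = -24 (t = (4*(-12))/2 = (½)*(-48) = -24)
M(I, N) = ½ - N
(M(t, -7) + 6946) + g(142, E(-7, 3)) = ((½ - 1*(-7)) + 6946) + (3 + 142) = ((½ + 7) + 6946) + 145 = (15/2 + 6946) + 145 = 13907/2 + 145 = 14197/2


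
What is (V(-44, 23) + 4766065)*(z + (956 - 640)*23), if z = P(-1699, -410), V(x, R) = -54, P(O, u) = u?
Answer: 32685303438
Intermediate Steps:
z = -410
(V(-44, 23) + 4766065)*(z + (956 - 640)*23) = (-54 + 4766065)*(-410 + (956 - 640)*23) = 4766011*(-410 + 316*23) = 4766011*(-410 + 7268) = 4766011*6858 = 32685303438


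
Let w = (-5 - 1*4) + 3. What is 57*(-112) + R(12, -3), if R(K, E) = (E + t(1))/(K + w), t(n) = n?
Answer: -19153/3 ≈ -6384.3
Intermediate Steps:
w = -6 (w = (-5 - 4) + 3 = -9 + 3 = -6)
R(K, E) = (1 + E)/(-6 + K) (R(K, E) = (E + 1)/(K - 6) = (1 + E)/(-6 + K))
57*(-112) + R(12, -3) = 57*(-112) + (1 - 3)/(-6 + 12) = -6384 - 2/6 = -6384 + (⅙)*(-2) = -6384 - ⅓ = -19153/3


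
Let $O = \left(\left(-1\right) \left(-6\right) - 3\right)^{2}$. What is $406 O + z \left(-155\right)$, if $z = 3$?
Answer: $3189$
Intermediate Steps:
$O = 9$ ($O = \left(6 - 3\right)^{2} = 3^{2} = 9$)
$406 O + z \left(-155\right) = 406 \cdot 9 + 3 \left(-155\right) = 3654 - 465 = 3189$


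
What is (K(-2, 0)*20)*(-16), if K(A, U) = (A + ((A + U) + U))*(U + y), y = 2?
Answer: 2560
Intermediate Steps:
K(A, U) = (2 + U)*(2*A + 2*U) (K(A, U) = (A + ((A + U) + U))*(U + 2) = (A + (A + 2*U))*(2 + U) = (2*A + 2*U)*(2 + U) = (2 + U)*(2*A + 2*U))
(K(-2, 0)*20)*(-16) = ((2*0**2 + 4*(-2) + 4*0 + 2*(-2)*0)*20)*(-16) = ((2*0 - 8 + 0 + 0)*20)*(-16) = ((0 - 8 + 0 + 0)*20)*(-16) = -8*20*(-16) = -160*(-16) = 2560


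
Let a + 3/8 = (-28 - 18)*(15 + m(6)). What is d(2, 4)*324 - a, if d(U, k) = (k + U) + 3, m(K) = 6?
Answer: 31059/8 ≈ 3882.4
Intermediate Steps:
d(U, k) = 3 + U + k (d(U, k) = (U + k) + 3 = 3 + U + k)
a = -7731/8 (a = -3/8 + (-28 - 18)*(15 + 6) = -3/8 - 46*21 = -3/8 - 966 = -7731/8 ≈ -966.38)
d(2, 4)*324 - a = (3 + 2 + 4)*324 - 1*(-7731/8) = 9*324 + 7731/8 = 2916 + 7731/8 = 31059/8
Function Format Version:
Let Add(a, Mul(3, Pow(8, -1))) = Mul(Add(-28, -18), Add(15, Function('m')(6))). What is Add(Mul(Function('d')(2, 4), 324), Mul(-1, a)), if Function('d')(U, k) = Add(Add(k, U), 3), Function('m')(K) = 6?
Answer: Rational(31059, 8) ≈ 3882.4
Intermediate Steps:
Function('d')(U, k) = Add(3, U, k) (Function('d')(U, k) = Add(Add(U, k), 3) = Add(3, U, k))
a = Rational(-7731, 8) (a = Add(Rational(-3, 8), Mul(Add(-28, -18), Add(15, 6))) = Add(Rational(-3, 8), Mul(-46, 21)) = Add(Rational(-3, 8), -966) = Rational(-7731, 8) ≈ -966.38)
Add(Mul(Function('d')(2, 4), 324), Mul(-1, a)) = Add(Mul(Add(3, 2, 4), 324), Mul(-1, Rational(-7731, 8))) = Add(Mul(9, 324), Rational(7731, 8)) = Add(2916, Rational(7731, 8)) = Rational(31059, 8)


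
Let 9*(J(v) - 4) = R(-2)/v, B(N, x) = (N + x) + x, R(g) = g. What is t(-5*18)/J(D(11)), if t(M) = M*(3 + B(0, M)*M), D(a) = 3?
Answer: -19686645/53 ≈ -3.7145e+5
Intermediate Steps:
B(N, x) = N + 2*x
t(M) = M*(3 + 2*M**2) (t(M) = M*(3 + (0 + 2*M)*M) = M*(3 + (2*M)*M) = M*(3 + 2*M**2))
J(v) = 4 - 2/(9*v) (J(v) = 4 + (-2/v)/9 = 4 - 2/(9*v))
t(-5*18)/J(D(11)) = ((-5*18)*(3 + 2*(-5*18)**2))/(4 - 2/9/3) = (-90*(3 + 2*(-90)**2))/(4 - 2/9*1/3) = (-90*(3 + 2*8100))/(4 - 2/27) = (-90*(3 + 16200))/(106/27) = -90*16203*(27/106) = -1458270*27/106 = -19686645/53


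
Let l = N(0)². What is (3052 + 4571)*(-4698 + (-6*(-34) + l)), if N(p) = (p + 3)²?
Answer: -33640299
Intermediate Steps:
N(p) = (3 + p)²
l = 81 (l = ((3 + 0)²)² = (3²)² = 9² = 81)
(3052 + 4571)*(-4698 + (-6*(-34) + l)) = (3052 + 4571)*(-4698 + (-6*(-34) + 81)) = 7623*(-4698 + (204 + 81)) = 7623*(-4698 + 285) = 7623*(-4413) = -33640299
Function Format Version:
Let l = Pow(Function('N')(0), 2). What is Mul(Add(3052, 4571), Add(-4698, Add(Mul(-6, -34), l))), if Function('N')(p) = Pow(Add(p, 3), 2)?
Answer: -33640299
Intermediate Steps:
Function('N')(p) = Pow(Add(3, p), 2)
l = 81 (l = Pow(Pow(Add(3, 0), 2), 2) = Pow(Pow(3, 2), 2) = Pow(9, 2) = 81)
Mul(Add(3052, 4571), Add(-4698, Add(Mul(-6, -34), l))) = Mul(Add(3052, 4571), Add(-4698, Add(Mul(-6, -34), 81))) = Mul(7623, Add(-4698, Add(204, 81))) = Mul(7623, Add(-4698, 285)) = Mul(7623, -4413) = -33640299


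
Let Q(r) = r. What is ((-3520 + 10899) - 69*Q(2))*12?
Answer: 86892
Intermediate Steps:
((-3520 + 10899) - 69*Q(2))*12 = ((-3520 + 10899) - 69*2)*12 = (7379 - 138)*12 = 7241*12 = 86892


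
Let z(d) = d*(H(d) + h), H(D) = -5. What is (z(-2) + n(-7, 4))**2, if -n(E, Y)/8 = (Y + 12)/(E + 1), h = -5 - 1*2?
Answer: 18496/9 ≈ 2055.1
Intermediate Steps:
h = -7 (h = -5 - 2 = -7)
n(E, Y) = -8*(12 + Y)/(1 + E) (n(E, Y) = -8*(Y + 12)/(E + 1) = -8*(12 + Y)/(1 + E))
z(d) = -12*d (z(d) = d*(-5 - 7) = d*(-12) = -12*d)
(z(-2) + n(-7, 4))**2 = (-12*(-2) + 8*(-12 - 1*4)/(1 - 7))**2 = (24 + 8*(-12 - 4)/(-6))**2 = (24 + 8*(-1/6)*(-16))**2 = (24 + 64/3)**2 = (136/3)**2 = 18496/9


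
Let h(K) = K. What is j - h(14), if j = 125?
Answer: 111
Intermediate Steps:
j - h(14) = 125 - 1*14 = 125 - 14 = 111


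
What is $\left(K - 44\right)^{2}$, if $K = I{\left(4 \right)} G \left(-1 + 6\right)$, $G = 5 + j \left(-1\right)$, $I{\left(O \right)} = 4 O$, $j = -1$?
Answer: $190096$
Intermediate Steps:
$G = 6$ ($G = 5 - -1 = 5 + 1 = 6$)
$K = 480$ ($K = 4 \cdot 4 \cdot 6 \left(-1 + 6\right) = 16 \cdot 6 \cdot 5 = 96 \cdot 5 = 480$)
$\left(K - 44\right)^{2} = \left(480 - 44\right)^{2} = 436^{2} = 190096$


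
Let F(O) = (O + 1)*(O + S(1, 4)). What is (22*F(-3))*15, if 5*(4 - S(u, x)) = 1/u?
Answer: -528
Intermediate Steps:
S(u, x) = 4 - 1/(5*u)
F(O) = (1 + O)*(19/5 + O) (F(O) = (O + 1)*(O + (4 - 1/5/1)) = (1 + O)*(O + (4 - 1/5*1)) = (1 + O)*(O + (4 - 1/5)) = (1 + O)*(O + 19/5) = (1 + O)*(19/5 + O))
(22*F(-3))*15 = (22*(19/5 + (-3)**2 + (24/5)*(-3)))*15 = (22*(19/5 + 9 - 72/5))*15 = (22*(-8/5))*15 = -176/5*15 = -528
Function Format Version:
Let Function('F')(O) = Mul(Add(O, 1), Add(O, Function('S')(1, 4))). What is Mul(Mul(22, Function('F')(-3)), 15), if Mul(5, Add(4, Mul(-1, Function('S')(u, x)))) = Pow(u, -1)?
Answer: -528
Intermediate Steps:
Function('S')(u, x) = Add(4, Mul(Rational(-1, 5), Pow(u, -1)))
Function('F')(O) = Mul(Add(1, O), Add(Rational(19, 5), O)) (Function('F')(O) = Mul(Add(O, 1), Add(O, Add(4, Mul(Rational(-1, 5), Pow(1, -1))))) = Mul(Add(1, O), Add(O, Add(4, Mul(Rational(-1, 5), 1)))) = Mul(Add(1, O), Add(O, Add(4, Rational(-1, 5)))) = Mul(Add(1, O), Add(O, Rational(19, 5))) = Mul(Add(1, O), Add(Rational(19, 5), O)))
Mul(Mul(22, Function('F')(-3)), 15) = Mul(Mul(22, Add(Rational(19, 5), Pow(-3, 2), Mul(Rational(24, 5), -3))), 15) = Mul(Mul(22, Add(Rational(19, 5), 9, Rational(-72, 5))), 15) = Mul(Mul(22, Rational(-8, 5)), 15) = Mul(Rational(-176, 5), 15) = -528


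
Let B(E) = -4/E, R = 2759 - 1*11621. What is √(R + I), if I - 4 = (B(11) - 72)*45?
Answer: I*√1465838/11 ≈ 110.07*I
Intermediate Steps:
R = -8862 (R = 2759 - 11621 = -8862)
I = -35776/11 (I = 4 + (-4/11 - 72)*45 = 4 - 796/11*45 = 4 - 35820/11 = -35776/11 ≈ -3252.4)
√(R + I) = √(-8862 - 35776/11) = √(-133258/11) = I*√1465838/11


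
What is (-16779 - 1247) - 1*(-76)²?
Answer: -23802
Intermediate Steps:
(-16779 - 1247) - 1*(-76)² = -18026 - 1*5776 = -18026 - 5776 = -23802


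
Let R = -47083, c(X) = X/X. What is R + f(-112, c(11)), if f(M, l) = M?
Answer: -47195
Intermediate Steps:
c(X) = 1
R + f(-112, c(11)) = -47083 - 112 = -47195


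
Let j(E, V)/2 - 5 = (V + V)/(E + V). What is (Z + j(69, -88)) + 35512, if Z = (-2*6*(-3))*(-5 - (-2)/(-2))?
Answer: 671166/19 ≈ 35325.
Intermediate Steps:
j(E, V) = 10 + 4*V/(E + V) (j(E, V) = 10 + 2*((V + V)/(E + V)) = 10 + 2*((2*V)/(E + V)) = 10 + 2*(2*V/(E + V)) = 10 + 4*V/(E + V))
Z = -216 (Z = (-12*(-3))*(-5 - (-2)*(-1)/2) = 36*(-5 - 1*1) = 36*(-5 - 1) = 36*(-6) = -216)
(Z + j(69, -88)) + 35512 = (-216 + 2*(5*69 + 7*(-88))/(69 - 88)) + 35512 = (-216 + 2*(345 - 616)/(-19)) + 35512 = (-216 + 2*(-1/19)*(-271)) + 35512 = (-216 + 542/19) + 35512 = -3562/19 + 35512 = 671166/19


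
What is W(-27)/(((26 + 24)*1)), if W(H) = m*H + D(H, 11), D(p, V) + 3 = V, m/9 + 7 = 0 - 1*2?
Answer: 439/10 ≈ 43.900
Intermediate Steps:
m = -81 (m = -63 + 9*(0 - 1*2) = -63 + 9*(0 - 2) = -63 + 9*(-2) = -63 - 18 = -81)
D(p, V) = -3 + V
W(H) = 8 - 81*H (W(H) = -81*H + (-3 + 11) = -81*H + 8 = 8 - 81*H)
W(-27)/(((26 + 24)*1)) = (8 - 81*(-27))/(((26 + 24)*1)) = (8 + 2187)/((50*1)) = 2195/50 = 2195*(1/50) = 439/10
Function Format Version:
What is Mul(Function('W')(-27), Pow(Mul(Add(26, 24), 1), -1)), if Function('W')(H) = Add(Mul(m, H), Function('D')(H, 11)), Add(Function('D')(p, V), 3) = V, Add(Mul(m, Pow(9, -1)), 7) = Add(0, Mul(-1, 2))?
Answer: Rational(439, 10) ≈ 43.900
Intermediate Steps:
m = -81 (m = Add(-63, Mul(9, Add(0, Mul(-1, 2)))) = Add(-63, Mul(9, Add(0, -2))) = Add(-63, Mul(9, -2)) = Add(-63, -18) = -81)
Function('D')(p, V) = Add(-3, V)
Function('W')(H) = Add(8, Mul(-81, H)) (Function('W')(H) = Add(Mul(-81, H), Add(-3, 11)) = Add(Mul(-81, H), 8) = Add(8, Mul(-81, H)))
Mul(Function('W')(-27), Pow(Mul(Add(26, 24), 1), -1)) = Mul(Add(8, Mul(-81, -27)), Pow(Mul(Add(26, 24), 1), -1)) = Mul(Add(8, 2187), Pow(Mul(50, 1), -1)) = Mul(2195, Pow(50, -1)) = Mul(2195, Rational(1, 50)) = Rational(439, 10)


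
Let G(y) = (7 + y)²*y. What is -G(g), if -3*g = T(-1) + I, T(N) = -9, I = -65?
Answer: -667850/27 ≈ -24735.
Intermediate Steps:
g = 74/3 (g = -(-9 - 65)/3 = -⅓*(-74) = 74/3 ≈ 24.667)
G(y) = y*(7 + y)²
-G(g) = -74*(7 + 74/3)²/3 = -74*(95/3)²/3 = -74*9025/(3*9) = -1*667850/27 = -667850/27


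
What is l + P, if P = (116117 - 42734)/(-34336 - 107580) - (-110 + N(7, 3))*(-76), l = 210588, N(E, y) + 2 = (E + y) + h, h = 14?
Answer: 28936599017/141916 ≈ 2.0390e+5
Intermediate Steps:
N(E, y) = 12 + E + y (N(E, y) = -2 + ((E + y) + 14) = -2 + (14 + E + y) = 12 + E + y)
P = -949207591/141916 (P = (116117 - 42734)/(-34336 - 107580) - (-110 + (12 + 7 + 3))*(-76) = 73383/(-141916) - (-110 + 22)*(-76) = 73383*(-1/141916) - (-88)*(-76) = -73383/141916 - 1*6688 = -73383/141916 - 6688 = -949207591/141916 ≈ -6688.5)
l + P = 210588 - 949207591/141916 = 28936599017/141916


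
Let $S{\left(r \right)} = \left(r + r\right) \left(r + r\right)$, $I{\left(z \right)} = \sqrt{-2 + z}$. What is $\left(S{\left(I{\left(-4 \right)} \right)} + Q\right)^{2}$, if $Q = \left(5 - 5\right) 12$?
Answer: $576$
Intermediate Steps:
$S{\left(r \right)} = 4 r^{2}$ ($S{\left(r \right)} = 2 r 2 r = 4 r^{2}$)
$Q = 0$ ($Q = 0 \cdot 12 = 0$)
$\left(S{\left(I{\left(-4 \right)} \right)} + Q\right)^{2} = \left(4 \left(\sqrt{-2 - 4}\right)^{2} + 0\right)^{2} = \left(4 \left(\sqrt{-6}\right)^{2} + 0\right)^{2} = \left(4 \left(i \sqrt{6}\right)^{2} + 0\right)^{2} = \left(4 \left(-6\right) + 0\right)^{2} = \left(-24 + 0\right)^{2} = \left(-24\right)^{2} = 576$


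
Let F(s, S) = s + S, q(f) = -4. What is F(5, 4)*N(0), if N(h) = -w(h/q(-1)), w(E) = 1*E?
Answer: 0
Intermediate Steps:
w(E) = E
F(s, S) = S + s
N(h) = h/4 (N(h) = -h/(-4) = -h*(-1)/4 = -(-1)*h/4 = h/4)
F(5, 4)*N(0) = (4 + 5)*((1/4)*0) = 9*0 = 0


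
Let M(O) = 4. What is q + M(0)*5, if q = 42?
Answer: 62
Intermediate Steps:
q + M(0)*5 = 42 + 4*5 = 42 + 20 = 62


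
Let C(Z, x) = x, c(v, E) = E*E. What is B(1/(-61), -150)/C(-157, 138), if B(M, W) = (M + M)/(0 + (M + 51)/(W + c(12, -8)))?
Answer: 43/107295 ≈ 0.00040076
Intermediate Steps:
c(v, E) = E²
B(M, W) = 2*M*(64 + W)/(51 + M) (B(M, W) = (M + M)/(0 + (M + 51)/(W + (-8)²)) = (2*M)/(0 + (51 + M)/(W + 64)) = (2*M)/(0 + (51 + M)/(64 + W)) = (2*M)/(((51 + M)/(64 + W))) = (2*M)*((64 + W)/(51 + M)) = 2*M*(64 + W)/(51 + M))
B(1/(-61), -150)/C(-157, 138) = (2*(64 - 150)/(-61*(51 + 1/(-61))))/138 = (2*(-1/61)*(-86)/(51 - 1/61))*(1/138) = (2*(-1/61)*(-86)/(3110/61))*(1/138) = (2*(-1/61)*(61/3110)*(-86))*(1/138) = (86/1555)*(1/138) = 43/107295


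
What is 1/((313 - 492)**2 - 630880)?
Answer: -1/598839 ≈ -1.6699e-6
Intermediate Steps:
1/((313 - 492)**2 - 630880) = 1/((-179)**2 - 630880) = 1/(32041 - 630880) = 1/(-598839) = -1/598839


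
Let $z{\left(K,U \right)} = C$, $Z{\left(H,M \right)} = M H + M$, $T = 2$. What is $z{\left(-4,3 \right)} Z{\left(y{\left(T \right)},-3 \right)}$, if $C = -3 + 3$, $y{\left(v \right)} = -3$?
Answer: $0$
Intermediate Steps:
$Z{\left(H,M \right)} = M + H M$ ($Z{\left(H,M \right)} = H M + M = M + H M$)
$C = 0$
$z{\left(K,U \right)} = 0$
$z{\left(-4,3 \right)} Z{\left(y{\left(T \right)},-3 \right)} = 0 \left(- 3 \left(1 - 3\right)\right) = 0 \left(\left(-3\right) \left(-2\right)\right) = 0 \cdot 6 = 0$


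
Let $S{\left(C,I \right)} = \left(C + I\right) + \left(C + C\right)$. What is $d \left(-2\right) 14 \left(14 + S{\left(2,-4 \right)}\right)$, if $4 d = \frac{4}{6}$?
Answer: $- \frac{224}{3} \approx -74.667$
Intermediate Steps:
$S{\left(C,I \right)} = I + 3 C$ ($S{\left(C,I \right)} = \left(C + I\right) + 2 C = I + 3 C$)
$d = \frac{1}{6}$ ($d = \frac{4 \cdot \frac{1}{6}}{4} = \frac{1}{4} \cdot \frac{2}{3} = \frac{1}{6} \approx 0.16667$)
$d \left(-2\right) 14 \left(14 + S{\left(2,-4 \right)}\right) = \frac{1}{6} \left(-2\right) 14 \left(14 + \left(-4 + 3 \cdot 2\right)\right) = - \frac{14 \left(14 + \left(-4 + 6\right)\right)}{3} = - \frac{14 \left(14 + 2\right)}{3} = - \frac{14 \cdot 16}{3} = \left(- \frac{1}{3}\right) 224 = - \frac{224}{3}$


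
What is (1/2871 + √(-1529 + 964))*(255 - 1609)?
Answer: -1354/2871 - 1354*I*√565 ≈ -0.47161 - 32184.0*I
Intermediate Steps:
(1/2871 + √(-1529 + 964))*(255 - 1609) = (1/2871 + √(-565))*(-1354) = (1/2871 + I*√565)*(-1354) = -1354/2871 - 1354*I*√565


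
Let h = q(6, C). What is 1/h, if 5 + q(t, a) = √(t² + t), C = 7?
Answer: 5/17 + √42/17 ≈ 0.67534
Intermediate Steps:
q(t, a) = -5 + √(t + t²) (q(t, a) = -5 + √(t² + t) = -5 + √(t + t²))
h = -5 + √42 (h = -5 + √(6*(1 + 6)) = -5 + √(6*7) = -5 + √42 ≈ 1.4807)
1/h = 1/(-5 + √42)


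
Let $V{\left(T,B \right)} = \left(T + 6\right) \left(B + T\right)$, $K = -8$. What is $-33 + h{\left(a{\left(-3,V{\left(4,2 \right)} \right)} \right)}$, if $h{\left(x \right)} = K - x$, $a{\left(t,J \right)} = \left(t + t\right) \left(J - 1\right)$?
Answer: $313$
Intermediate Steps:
$V{\left(T,B \right)} = \left(6 + T\right) \left(B + T\right)$
$a{\left(t,J \right)} = 2 t \left(-1 + J\right)$
$h{\left(x \right)} = -8 - x$
$-33 + h{\left(a{\left(-3,V{\left(4,2 \right)} \right)} \right)} = -33 - \left(8 + 2 \left(-3\right) \left(-1 + \left(4^{2} + 6 \cdot 2 + 6 \cdot 4 + 2 \cdot 4\right)\right)\right) = -33 - \left(8 + 2 \left(-3\right) \left(-1 + \left(16 + 12 + 24 + 8\right)\right)\right) = -33 - \left(8 + 2 \left(-3\right) \left(-1 + 60\right)\right) = -33 - \left(8 + 2 \left(-3\right) 59\right) = -33 - -346 = -33 + \left(-8 + 354\right) = -33 + 346 = 313$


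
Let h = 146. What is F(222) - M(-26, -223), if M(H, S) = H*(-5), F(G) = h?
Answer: 16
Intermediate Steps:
F(G) = 146
M(H, S) = -5*H
F(222) - M(-26, -223) = 146 - (-5)*(-26) = 146 - 1*130 = 146 - 130 = 16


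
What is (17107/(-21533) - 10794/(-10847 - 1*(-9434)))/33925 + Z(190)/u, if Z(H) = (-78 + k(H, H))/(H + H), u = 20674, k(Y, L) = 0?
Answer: 51852141858799/270304584999345300 ≈ 0.00019183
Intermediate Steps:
Z(H) = -39/H (Z(H) = (-78 + 0)/(H + H) = -78*1/(2*H) = -39/H)
(17107/(-21533) - 10794/(-10847 - 1*(-9434)))/33925 + Z(190)/u = (17107/(-21533) - 10794/(-10847 - 1*(-9434)))/33925 - 39/190/20674 = (17107*(-1/21533) - 10794/(-10847 + 9434))*(1/33925) - 39*1/190*(1/20674) = (-17107/21533 - 10794/(-1413))*(1/33925) - 39/190*1/20674 = (-17107/21533 - 10794*(-1/1413))*(1/33925) - 39/3928060 = (-17107/21533 + 3598/471)*(1/33925) - 39/3928060 = (69418337/10142043)*(1/33925) - 39/3928060 = 69418337/344068808775 - 39/3928060 = 51852141858799/270304584999345300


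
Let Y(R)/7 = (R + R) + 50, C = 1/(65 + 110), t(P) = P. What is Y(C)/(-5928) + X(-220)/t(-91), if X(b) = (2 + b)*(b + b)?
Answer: -136693658/129675 ≈ -1054.1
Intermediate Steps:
X(b) = 2*b*(2 + b) (X(b) = (2 + b)*(2*b) = 2*b*(2 + b))
C = 1/175 ≈ 0.0057143
Y(R) = 350 + 14*R (Y(R) = 7*((R + R) + 50) = 7*(2*R + 50) = 7*(50 + 2*R) = 350 + 14*R)
Y(C)/(-5928) + X(-220)/t(-91) = (350 + 14*(1/175))/(-5928) + (2*(-220)*(2 - 220))/(-91) = (350 + 2/25)*(-1/5928) + (2*(-220)*(-218))*(-1/91) = (8752/25)*(-1/5928) + 95920*(-1/91) = -1094/18525 - 95920/91 = -136693658/129675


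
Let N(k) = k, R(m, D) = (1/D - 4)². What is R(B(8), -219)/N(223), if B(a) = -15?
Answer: 769129/10695303 ≈ 0.071913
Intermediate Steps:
R(m, D) = (-4 + 1/D)²
R(B(8), -219)/N(223) = ((-1 + 4*(-219))²/(-219)²)/223 = ((-1 - 876)²/47961)*(1/223) = ((1/47961)*(-877)²)*(1/223) = ((1/47961)*769129)*(1/223) = (769129/47961)*(1/223) = 769129/10695303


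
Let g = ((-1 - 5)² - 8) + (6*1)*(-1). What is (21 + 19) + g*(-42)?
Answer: -884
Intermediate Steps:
g = 22 (g = ((-6)² - 8) + 6*(-1) = (36 - 8) - 6 = 28 - 6 = 22)
(21 + 19) + g*(-42) = (21 + 19) + 22*(-42) = 40 - 924 = -884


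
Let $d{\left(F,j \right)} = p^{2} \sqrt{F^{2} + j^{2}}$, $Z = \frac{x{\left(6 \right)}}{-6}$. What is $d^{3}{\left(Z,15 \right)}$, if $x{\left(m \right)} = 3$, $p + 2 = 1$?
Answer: $\frac{901 \sqrt{901}}{8} \approx 3380.6$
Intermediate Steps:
$p = -1$ ($p = -2 + 1 = -1$)
$Z = - \frac{1}{2}$ ($Z = \frac{3}{-6} = 3 \left(- \frac{1}{6}\right) = - \frac{1}{2} \approx -0.5$)
$d{\left(F,j \right)} = \sqrt{F^{2} + j^{2}}$ ($d{\left(F,j \right)} = \left(-1\right)^{2} \sqrt{F^{2} + j^{2}} = 1 \sqrt{F^{2} + j^{2}} = \sqrt{F^{2} + j^{2}}$)
$d^{3}{\left(Z,15 \right)} = \left(\sqrt{\left(- \frac{1}{2}\right)^{2} + 15^{2}}\right)^{3} = \left(\sqrt{\frac{1}{4} + 225}\right)^{3} = \left(\sqrt{\frac{901}{4}}\right)^{3} = \left(\frac{\sqrt{901}}{2}\right)^{3} = \frac{901 \sqrt{901}}{8}$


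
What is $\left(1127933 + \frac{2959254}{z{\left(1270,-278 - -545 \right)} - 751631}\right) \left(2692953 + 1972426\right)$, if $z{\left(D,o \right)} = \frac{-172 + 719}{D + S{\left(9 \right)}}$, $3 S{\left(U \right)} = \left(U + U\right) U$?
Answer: $\frac{5236741631093989897295}{995158897} \approx 5.2622 \cdot 10^{12}$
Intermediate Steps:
$S{\left(U \right)} = \frac{2 U^{2}}{3}$ ($S{\left(U \right)} = \frac{\left(U + U\right) U}{3} = \frac{2 U U}{3} = \frac{2 U^{2}}{3}$)
$z{\left(D,o \right)} = \frac{547}{54 + D}$ ($z{\left(D,o \right)} = \frac{-172 + 719}{D + \frac{2 \cdot 9^{2}}{3}} = \frac{547}{D + \frac{2}{3} \cdot 81} = \frac{547}{D + 54} = \frac{547}{54 + D}$)
$\left(1127933 + \frac{2959254}{z{\left(1270,-278 - -545 \right)} - 751631}\right) \left(2692953 + 1972426\right) = \left(1127933 + \frac{2959254}{\frac{547}{54 + 1270} - 751631}\right) \left(2692953 + 1972426\right) = \left(1127933 + \frac{2959254}{\frac{547}{1324} - 751631}\right) 4665379 = \left(1127933 + \frac{2959254}{- \frac{995158897}{1324}}\right) 4665379 = \left(1127933 + 2959254 \left(- \frac{1324}{995158897}\right)\right) 4665379 = \left(1127933 - \frac{3918052296}{995158897}\right) 4665379 = \frac{1122468642117605}{995158897} \cdot 4665379 = \frac{5236741631093989897295}{995158897}$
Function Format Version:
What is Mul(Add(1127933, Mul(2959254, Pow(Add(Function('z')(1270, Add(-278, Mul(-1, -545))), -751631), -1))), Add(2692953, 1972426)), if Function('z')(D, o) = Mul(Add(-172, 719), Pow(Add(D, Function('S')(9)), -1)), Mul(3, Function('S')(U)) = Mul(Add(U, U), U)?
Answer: Rational(5236741631093989897295, 995158897) ≈ 5.2622e+12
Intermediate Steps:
Function('S')(U) = Mul(Rational(2, 3), Pow(U, 2)) (Function('S')(U) = Mul(Rational(1, 3), Mul(Add(U, U), U)) = Mul(Rational(1, 3), Mul(Mul(2, U), U)) = Mul(Rational(1, 3), Mul(2, Pow(U, 2))) = Mul(Rational(2, 3), Pow(U, 2)))
Function('z')(D, o) = Mul(547, Pow(Add(54, D), -1)) (Function('z')(D, o) = Mul(Add(-172, 719), Pow(Add(D, Mul(Rational(2, 3), Pow(9, 2))), -1)) = Mul(547, Pow(Add(D, Mul(Rational(2, 3), 81)), -1)) = Mul(547, Pow(Add(D, 54), -1)) = Mul(547, Pow(Add(54, D), -1)))
Mul(Add(1127933, Mul(2959254, Pow(Add(Function('z')(1270, Add(-278, Mul(-1, -545))), -751631), -1))), Add(2692953, 1972426)) = Mul(Add(1127933, Mul(2959254, Pow(Add(Mul(547, Pow(Add(54, 1270), -1)), -751631), -1))), Add(2692953, 1972426)) = Mul(Add(1127933, Mul(2959254, Pow(Add(Mul(547, Pow(1324, -1)), -751631), -1))), 4665379) = Mul(Add(1127933, Mul(2959254, Pow(Add(Mul(547, Rational(1, 1324)), -751631), -1))), 4665379) = Mul(Add(1127933, Mul(2959254, Pow(Add(Rational(547, 1324), -751631), -1))), 4665379) = Mul(Add(1127933, Mul(2959254, Pow(Rational(-995158897, 1324), -1))), 4665379) = Mul(Add(1127933, Mul(2959254, Rational(-1324, 995158897))), 4665379) = Mul(Add(1127933, Rational(-3918052296, 995158897)), 4665379) = Mul(Rational(1122468642117605, 995158897), 4665379) = Rational(5236741631093989897295, 995158897)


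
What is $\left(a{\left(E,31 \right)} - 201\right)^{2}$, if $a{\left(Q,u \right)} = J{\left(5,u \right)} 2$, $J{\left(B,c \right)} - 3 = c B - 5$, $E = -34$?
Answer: $11025$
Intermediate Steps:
$J{\left(B,c \right)} = -2 + B c$ ($J{\left(B,c \right)} = 3 + \left(c B - 5\right) = 3 + \left(B c - 5\right) = 3 + \left(-5 + B c\right) = -2 + B c$)
$a{\left(Q,u \right)} = -4 + 10 u$ ($a{\left(Q,u \right)} = \left(-2 + 5 u\right) 2 = -4 + 10 u$)
$\left(a{\left(E,31 \right)} - 201\right)^{2} = \left(\left(-4 + 10 \cdot 31\right) - 201\right)^{2} = \left(\left(-4 + 310\right) - 201\right)^{2} = \left(306 - 201\right)^{2} = 105^{2} = 11025$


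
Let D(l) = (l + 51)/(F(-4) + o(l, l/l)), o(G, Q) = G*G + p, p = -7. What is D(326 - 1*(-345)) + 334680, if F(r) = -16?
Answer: 75339480481/225109 ≈ 3.3468e+5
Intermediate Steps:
o(G, Q) = -7 + G² (o(G, Q) = G*G - 7 = G² - 7 = -7 + G²)
D(l) = (51 + l)/(-23 + l²) (D(l) = (l + 51)/(-16 + (-7 + l²)) = (51 + l)/(-23 + l²))
D(326 - 1*(-345)) + 334680 = (51 + (326 - 1*(-345)))/(-23 + (326 - 1*(-345))²) + 334680 = (51 + (326 + 345))/(-23 + (326 + 345)²) + 334680 = (51 + 671)/(-23 + 671²) + 334680 = 722/(-23 + 450241) + 334680 = 722/450218 + 334680 = (1/450218)*722 + 334680 = 361/225109 + 334680 = 75339480481/225109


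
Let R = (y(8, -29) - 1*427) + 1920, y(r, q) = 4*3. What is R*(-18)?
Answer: -27090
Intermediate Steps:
y(r, q) = 12
R = 1505 (R = (12 - 1*427) + 1920 = (12 - 427) + 1920 = -415 + 1920 = 1505)
R*(-18) = 1505*(-18) = -27090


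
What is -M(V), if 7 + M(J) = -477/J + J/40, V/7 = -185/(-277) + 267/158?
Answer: 44876971625191/1264527536720 ≈ 35.489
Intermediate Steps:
V = 722323/43766 (V = 7*(-185/(-277) + 267/158) = 7*(-185*(-1/277) + 267*(1/158)) = 7*(185/277 + 267/158) = 7*(103189/43766) = 722323/43766 ≈ 16.504)
M(J) = -7 - 477/J + J/40 (M(J) = -7 + (-477/J + J/40) = -7 - 477/J + J/40)
-M(V) = -(-7 - 477/722323/43766 + (1/40)*(722323/43766)) = -(-7 - 477*43766/722323 + 722323/1750640) = -(-7 - 20876382/722323 + 722323/1750640) = -1*(-44876971625191/1264527536720) = 44876971625191/1264527536720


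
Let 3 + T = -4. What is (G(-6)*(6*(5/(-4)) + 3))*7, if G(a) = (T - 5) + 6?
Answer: 189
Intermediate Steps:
T = -7 (T = -3 - 4 = -7)
G(a) = -6 (G(a) = (-7 - 5) + 6 = -12 + 6 = -6)
(G(-6)*(6*(5/(-4)) + 3))*7 = -6*(6*(5/(-4)) + 3)*7 = -6*(6*(5*(-¼)) + 3)*7 = -6*(6*(-5/4) + 3)*7 = -6*(-15/2 + 3)*7 = -6*(-9/2)*7 = 27*7 = 189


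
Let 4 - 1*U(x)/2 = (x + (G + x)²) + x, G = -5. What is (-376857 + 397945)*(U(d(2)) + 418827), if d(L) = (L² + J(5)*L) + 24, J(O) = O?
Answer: 8783257440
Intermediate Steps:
d(L) = 24 + L² + 5*L (d(L) = (L² + 5*L) + 24 = 24 + L² + 5*L)
U(x) = 8 - 4*x - 2*(-5 + x)² (U(x) = 8 - 2*((x + (-5 + x)²) + x) = 8 - 2*((-5 + x)² + 2*x) = 8 + (-4*x - 2*(-5 + x)²) = 8 - 4*x - 2*(-5 + x)²)
(-376857 + 397945)*(U(d(2)) + 418827) = (-376857 + 397945)*((-42 - 2*(24 + 2² + 5*2)² + 16*(24 + 2² + 5*2)) + 418827) = 21088*((-42 - 2*(24 + 4 + 10)² + 16*(24 + 4 + 10)) + 418827) = 21088*((-42 - 2*38² + 16*38) + 418827) = 21088*((-42 - 2*1444 + 608) + 418827) = 21088*((-42 - 2888 + 608) + 418827) = 21088*(-2322 + 418827) = 21088*416505 = 8783257440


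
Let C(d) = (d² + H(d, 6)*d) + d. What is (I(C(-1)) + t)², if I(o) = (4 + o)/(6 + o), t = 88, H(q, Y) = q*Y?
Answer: 284089/36 ≈ 7891.4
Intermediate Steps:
H(q, Y) = Y*q
C(d) = d + 7*d² (C(d) = (d² + (6*d)*d) + d = (d² + 6*d²) + d = 7*d² + d = d + 7*d²)
I(o) = (4 + o)/(6 + o)
(I(C(-1)) + t)² = ((4 - (1 + 7*(-1)))/(6 - (1 + 7*(-1))) + 88)² = ((4 - (1 - 7))/(6 - (1 - 7)) + 88)² = ((4 - 1*(-6))/(6 - 1*(-6)) + 88)² = ((4 + 6)/(6 + 6) + 88)² = (10/12 + 88)² = ((1/12)*10 + 88)² = (⅚ + 88)² = (533/6)² = 284089/36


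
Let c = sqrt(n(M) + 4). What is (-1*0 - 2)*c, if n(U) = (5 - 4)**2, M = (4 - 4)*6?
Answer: -2*sqrt(5) ≈ -4.4721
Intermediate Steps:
M = 0 (M = 0*6 = 0)
n(U) = 1 (n(U) = 1**2 = 1)
c = sqrt(5) (c = sqrt(1 + 4) = sqrt(5) ≈ 2.2361)
(-1*0 - 2)*c = (-1*0 - 2)*sqrt(5) = (0 - 2)*sqrt(5) = -2*sqrt(5)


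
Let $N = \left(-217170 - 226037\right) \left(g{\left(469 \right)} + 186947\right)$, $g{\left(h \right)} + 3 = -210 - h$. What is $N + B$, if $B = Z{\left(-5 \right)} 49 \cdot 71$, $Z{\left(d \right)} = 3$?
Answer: $-82553941418$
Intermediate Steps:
$g{\left(h \right)} = -213 - h$ ($g{\left(h \right)} = -3 - \left(210 + h\right) = -213 - h$)
$N = -82553951855$ ($N = \left(-217170 - 226037\right) \left(\left(-213 - 469\right) + 186947\right) = - 443207 \left(\left(-213 - 469\right) + 186947\right) = - 443207 \left(-682 + 186947\right) = \left(-443207\right) 186265 = -82553951855$)
$B = 10437$ ($B = 3 \cdot 49 \cdot 71 = 147 \cdot 71 = 10437$)
$N + B = -82553951855 + 10437 = -82553941418$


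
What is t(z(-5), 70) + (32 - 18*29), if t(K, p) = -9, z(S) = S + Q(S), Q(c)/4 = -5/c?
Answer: -499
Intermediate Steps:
Q(c) = -20/c (Q(c) = 4*(-5/c) = -20/c)
z(S) = S - 20/S
t(z(-5), 70) + (32 - 18*29) = -9 + (32 - 18*29) = -9 + (32 - 522) = -9 - 490 = -499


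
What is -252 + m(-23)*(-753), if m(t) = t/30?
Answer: 3253/10 ≈ 325.30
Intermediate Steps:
m(t) = t/30 (m(t) = t*(1/30) = t/30)
-252 + m(-23)*(-753) = -252 + ((1/30)*(-23))*(-753) = -252 - 23/30*(-753) = -252 + 5773/10 = 3253/10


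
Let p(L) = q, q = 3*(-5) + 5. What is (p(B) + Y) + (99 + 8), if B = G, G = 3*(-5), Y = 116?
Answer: 213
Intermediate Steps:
G = -15
B = -15
q = -10 (q = -15 + 5 = -10)
p(L) = -10
(p(B) + Y) + (99 + 8) = (-10 + 116) + (99 + 8) = 106 + 107 = 213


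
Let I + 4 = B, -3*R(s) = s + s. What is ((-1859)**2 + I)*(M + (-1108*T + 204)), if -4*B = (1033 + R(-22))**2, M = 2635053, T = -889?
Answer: 414640714670087/36 ≈ 1.1518e+13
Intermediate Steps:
R(s) = -2*s/3 (R(s) = -(s + s)/3 = -2*s/3)
B = -9878449/36 (B = -(1033 - 2/3*(-22))**2/4 = -(1033 + 44/3)**2/4 = -(3143/3)**2/4 = -1/4*9878449/9 = -9878449/36 ≈ -2.7440e+5)
I = -9878593/36 (I = -4 - 9878449/36 = -9878593/36 ≈ -2.7441e+5)
((-1859)**2 + I)*(M + (-1108*T + 204)) = ((-1859)**2 - 9878593/36)*(2635053 + (-1108*(-889) + 204)) = (3455881 - 9878593/36)*(2635053 + (985012 + 204)) = 114533123*(2635053 + 985216)/36 = (114533123/36)*3620269 = 414640714670087/36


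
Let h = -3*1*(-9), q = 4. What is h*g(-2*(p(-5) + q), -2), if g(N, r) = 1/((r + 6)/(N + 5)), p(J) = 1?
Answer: -135/4 ≈ -33.750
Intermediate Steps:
g(N, r) = (5 + N)/(6 + r) (g(N, r) = 1/((6 + r)/(5 + N)) = (5 + N)/(6 + r))
h = 27 (h = -3*(-9) = 27)
h*g(-2*(p(-5) + q), -2) = 27*((5 - 2*(1 + 4))/(6 - 2)) = 27*((5 - 2*5)/4) = 27*((5 - 10)/4) = 27*((¼)*(-5)) = 27*(-5/4) = -135/4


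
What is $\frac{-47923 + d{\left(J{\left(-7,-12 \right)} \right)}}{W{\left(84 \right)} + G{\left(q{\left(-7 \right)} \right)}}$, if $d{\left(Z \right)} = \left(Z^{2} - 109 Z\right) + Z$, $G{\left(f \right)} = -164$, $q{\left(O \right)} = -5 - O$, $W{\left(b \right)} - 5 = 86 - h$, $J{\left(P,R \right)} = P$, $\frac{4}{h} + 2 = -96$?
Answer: $\frac{2308782}{3575} \approx 645.81$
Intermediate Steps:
$h = - \frac{2}{49}$ ($h = \frac{4}{-2 - 96} = \frac{4}{-98} = 4 \left(- \frac{1}{98}\right) = - \frac{2}{49} \approx -0.040816$)
$W{\left(b \right)} = \frac{4461}{49}$ ($W{\left(b \right)} = 5 + \left(86 - - \frac{2}{49}\right) = 5 + \left(86 + \frac{2}{49}\right) = 5 + \frac{4216}{49} = \frac{4461}{49}$)
$d{\left(Z \right)} = Z^{2} - 108 Z$
$\frac{-47923 + d{\left(J{\left(-7,-12 \right)} \right)}}{W{\left(84 \right)} + G{\left(q{\left(-7 \right)} \right)}} = \frac{-47923 - 7 \left(-108 - 7\right)}{\frac{4461}{49} - 164} = \frac{-47923 - -805}{- \frac{3575}{49}} = \left(-47923 + 805\right) \left(- \frac{49}{3575}\right) = \left(-47118\right) \left(- \frac{49}{3575}\right) = \frac{2308782}{3575}$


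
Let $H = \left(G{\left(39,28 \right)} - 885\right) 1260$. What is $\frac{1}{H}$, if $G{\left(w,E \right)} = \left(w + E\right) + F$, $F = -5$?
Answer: $- \frac{1}{1036980} \approx -9.6434 \cdot 10^{-7}$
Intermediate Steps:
$G{\left(w,E \right)} = -5 + E + w$ ($G{\left(w,E \right)} = \left(w + E\right) - 5 = \left(E + w\right) - 5 = -5 + E + w$)
$H = -1036980$ ($H = \left(\left(-5 + 28 + 39\right) - 885\right) 1260 = \left(62 - 885\right) 1260 = \left(-823\right) 1260 = -1036980$)
$\frac{1}{H} = \frac{1}{-1036980} = - \frac{1}{1036980}$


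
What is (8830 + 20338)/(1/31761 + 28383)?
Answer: 57900303/56342029 ≈ 1.0277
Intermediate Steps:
(8830 + 20338)/(1/31761 + 28383) = 29168/(1/31761 + 28383) = 29168/(901472464/31761) = 29168*(31761/901472464) = 57900303/56342029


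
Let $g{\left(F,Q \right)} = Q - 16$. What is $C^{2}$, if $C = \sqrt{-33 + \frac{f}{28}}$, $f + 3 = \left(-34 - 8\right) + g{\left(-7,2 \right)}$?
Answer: $- \frac{983}{28} \approx -35.107$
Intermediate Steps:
$g{\left(F,Q \right)} = -16 + Q$ ($g{\left(F,Q \right)} = Q - 16 = -16 + Q$)
$f = -59$ ($f = -3 + \left(\left(-34 - 8\right) + \left(-16 + 2\right)\right) = -3 - 56 = -59$)
$C = \frac{i \sqrt{6881}}{14}$ ($C = \sqrt{-33 - \frac{59}{28}} = \sqrt{- \frac{983}{28}} = \frac{i \sqrt{6881}}{14} \approx 5.9251 i$)
$C^{2} = \left(\frac{i \sqrt{6881}}{14}\right)^{2} = - \frac{983}{28}$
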